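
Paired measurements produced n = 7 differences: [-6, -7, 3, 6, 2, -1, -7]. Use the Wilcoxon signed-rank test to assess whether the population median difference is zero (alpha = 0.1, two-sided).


Step 1: Drop any zero differences (none here) and take |d_i|.
|d| = [6, 7, 3, 6, 2, 1, 7]
Step 2: Midrank |d_i| (ties get averaged ranks).
ranks: |6|->4.5, |7|->6.5, |3|->3, |6|->4.5, |2|->2, |1|->1, |7|->6.5
Step 3: Attach original signs; sum ranks with positive sign and with negative sign.
W+ = 3 + 4.5 + 2 = 9.5
W- = 4.5 + 6.5 + 1 + 6.5 = 18.5
(Check: W+ + W- = 28 should equal n(n+1)/2 = 28.)
Step 4: Test statistic W = min(W+, W-) = 9.5.
Step 5: Ties in |d|, so use the tie-corrected normal approximation.
        E[W] = n(n+1)/4 = 7*8/4 = 14.
        Tie groups: |d|=6 (t=2), |d|=7 (t=2); sum(t^3 - t) = 12.
        Var[W] = n(n+1)(2n+1)/24 - sum(t^3-t)/48 = 840/24 - 12/48 = 34.75.
        z = (W - E[W]) / sqrt(Var[W]) = (9.5 - 14) / 5.8949 = -0.7634.
        Two-sided p = 2*Phi(z) = 0.445243.
Step 6: alpha = 0.1. fail to reject H0.

W+ = 9.5, W- = 18.5, W = min = 9.5, p = 0.445243, fail to reject H0.


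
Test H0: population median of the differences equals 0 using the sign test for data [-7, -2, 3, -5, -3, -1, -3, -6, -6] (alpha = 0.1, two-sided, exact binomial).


Step 1: Discard zero differences. Original n = 9; n_eff = number of nonzero differences = 9.
Nonzero differences (with sign): -7, -2, +3, -5, -3, -1, -3, -6, -6
Step 2: Count signs: positive = 1, negative = 8.
Step 3: Under H0: P(positive) = 0.5, so the number of positives S ~ Bin(9, 0.5).
Step 4: Two-sided exact p-value = sum of Bin(9,0.5) probabilities at or below the observed probability = 0.039062.
Step 5: alpha = 0.1. reject H0.

n_eff = 9, pos = 1, neg = 8, p = 0.039062, reject H0.


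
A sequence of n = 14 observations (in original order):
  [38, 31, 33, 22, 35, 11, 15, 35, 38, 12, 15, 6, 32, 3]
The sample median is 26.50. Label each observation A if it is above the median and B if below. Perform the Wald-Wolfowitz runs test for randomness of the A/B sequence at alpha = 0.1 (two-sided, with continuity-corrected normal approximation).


Step 1: Compute median = 26.50; label A = above, B = below.
Labels in order: AAABABBAABBBAB  (n_A = 7, n_B = 7)
Step 2: Count runs R = 8.
Step 3: Under H0 (random ordering), E[R] = 2*n_A*n_B/(n_A+n_B) + 1 = 2*7*7/14 + 1 = 8.0000.
        Var[R] = 2*n_A*n_B*(2*n_A*n_B - n_A - n_B) / ((n_A+n_B)^2 * (n_A+n_B-1)) = 8232/2548 = 3.2308.
        SD[R] = 1.7974.
Step 4: R = E[R], so z = 0 with no continuity correction.
Step 5: Two-sided p-value via normal approximation = 2*(1 - Phi(|z|)) = 1.000000.
Step 6: alpha = 0.1. fail to reject H0.

R = 8, z = 0.0000, p = 1.000000, fail to reject H0.


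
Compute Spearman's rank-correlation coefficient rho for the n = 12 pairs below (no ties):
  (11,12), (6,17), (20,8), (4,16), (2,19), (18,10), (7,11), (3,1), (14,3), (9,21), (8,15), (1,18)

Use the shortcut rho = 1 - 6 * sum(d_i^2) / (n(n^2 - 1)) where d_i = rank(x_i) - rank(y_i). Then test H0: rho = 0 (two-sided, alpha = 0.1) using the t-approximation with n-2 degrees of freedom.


Step 1: Rank x and y separately (midranks; no ties here).
rank(x): 11->9, 6->5, 20->12, 4->4, 2->2, 18->11, 7->6, 3->3, 14->10, 9->8, 8->7, 1->1
rank(y): 12->6, 17->9, 8->3, 16->8, 19->11, 10->4, 11->5, 1->1, 3->2, 21->12, 15->7, 18->10
Step 2: d_i = R_x(i) - R_y(i); compute d_i^2.
  (9-6)^2=9, (5-9)^2=16, (12-3)^2=81, (4-8)^2=16, (2-11)^2=81, (11-4)^2=49, (6-5)^2=1, (3-1)^2=4, (10-2)^2=64, (8-12)^2=16, (7-7)^2=0, (1-10)^2=81
sum(d^2) = 418.
Step 3: rho = 1 - 6*418 / (12*(12^2 - 1)) = 1 - 2508/1716 = -0.461538.
Step 4: Under H0, t = rho * sqrt((n-2)/(1-rho^2)) = -1.6452 ~ t(10).
Step 5: Two-sided p-value from the t-distribution with 10 df = 0.130948.
Step 6: alpha = 0.1. fail to reject H0.

rho = -0.4615, p = 0.130948, fail to reject H0 at alpha = 0.1.


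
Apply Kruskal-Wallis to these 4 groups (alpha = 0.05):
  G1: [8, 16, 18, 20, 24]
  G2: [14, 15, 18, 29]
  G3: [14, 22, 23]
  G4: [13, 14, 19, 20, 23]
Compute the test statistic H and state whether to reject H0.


Step 1: Combine all N = 17 observations and assign midranks.
sorted (value, group, rank): (8,G1,1), (13,G4,2), (14,G2,4), (14,G3,4), (14,G4,4), (15,G2,6), (16,G1,7), (18,G1,8.5), (18,G2,8.5), (19,G4,10), (20,G1,11.5), (20,G4,11.5), (22,G3,13), (23,G3,14.5), (23,G4,14.5), (24,G1,16), (29,G2,17)
Step 2: Sum ranks within each group.
R_1 = 44 (n_1 = 5)
R_2 = 35.5 (n_2 = 4)
R_3 = 31.5 (n_3 = 3)
R_4 = 42 (n_4 = 5)
Step 3: H = 12/(N(N+1)) * sum(R_i^2/n_i) - 3(N+1)
     = 12/(17*18) * (44^2/5 + 35.5^2/4 + 31.5^2/3 + 42^2/5) - 3*18
     = 0.039216 * 1385.81 - 54
     = 0.345588.
Step 4: Ties present; correction factor C = 1 - 42/(17^3 - 17) = 0.991422. Corrected H = 0.345588 / 0.991422 = 0.348578.
Step 5: Under H0, H ~ chi^2(3); p-value = 0.950648.
Step 6: alpha = 0.05. fail to reject H0.

H = 0.3486, df = 3, p = 0.950648, fail to reject H0.


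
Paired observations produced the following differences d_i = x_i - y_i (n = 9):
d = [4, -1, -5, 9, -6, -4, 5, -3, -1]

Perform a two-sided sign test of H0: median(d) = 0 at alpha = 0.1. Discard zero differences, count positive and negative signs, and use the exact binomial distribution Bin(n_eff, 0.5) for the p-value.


Step 1: Discard zero differences. Original n = 9; n_eff = number of nonzero differences = 9.
Nonzero differences (with sign): +4, -1, -5, +9, -6, -4, +5, -3, -1
Step 2: Count signs: positive = 3, negative = 6.
Step 3: Under H0: P(positive) = 0.5, so the number of positives S ~ Bin(9, 0.5).
Step 4: Two-sided exact p-value = sum of Bin(9,0.5) probabilities at or below the observed probability = 0.507812.
Step 5: alpha = 0.1. fail to reject H0.

n_eff = 9, pos = 3, neg = 6, p = 0.507812, fail to reject H0.


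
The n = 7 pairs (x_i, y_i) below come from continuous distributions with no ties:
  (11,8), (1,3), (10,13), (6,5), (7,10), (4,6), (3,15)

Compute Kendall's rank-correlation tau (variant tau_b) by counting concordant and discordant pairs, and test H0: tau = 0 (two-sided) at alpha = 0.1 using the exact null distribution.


Step 1: Enumerate the 21 unordered pairs (i,j) with i<j and classify each by sign(x_j-x_i) * sign(y_j-y_i).
  (1,2):dx=-10,dy=-5->C; (1,3):dx=-1,dy=+5->D; (1,4):dx=-5,dy=-3->C; (1,5):dx=-4,dy=+2->D
  (1,6):dx=-7,dy=-2->C; (1,7):dx=-8,dy=+7->D; (2,3):dx=+9,dy=+10->C; (2,4):dx=+5,dy=+2->C
  (2,5):dx=+6,dy=+7->C; (2,6):dx=+3,dy=+3->C; (2,7):dx=+2,dy=+12->C; (3,4):dx=-4,dy=-8->C
  (3,5):dx=-3,dy=-3->C; (3,6):dx=-6,dy=-7->C; (3,7):dx=-7,dy=+2->D; (4,5):dx=+1,dy=+5->C
  (4,6):dx=-2,dy=+1->D; (4,7):dx=-3,dy=+10->D; (5,6):dx=-3,dy=-4->C; (5,7):dx=-4,dy=+5->D
  (6,7):dx=-1,dy=+9->D
Step 2: C = 13, D = 8, total pairs = 21.
Step 3: tau = (C - D)/(n(n-1)/2) = (13 - 8)/21 = 0.238095.
Step 4: Exact two-sided p-value (enumerate n! = 5040 permutations of y under H0): p = 0.561905.
Step 5: alpha = 0.1. fail to reject H0.

tau_b = 0.2381 (C=13, D=8), p = 0.561905, fail to reject H0.


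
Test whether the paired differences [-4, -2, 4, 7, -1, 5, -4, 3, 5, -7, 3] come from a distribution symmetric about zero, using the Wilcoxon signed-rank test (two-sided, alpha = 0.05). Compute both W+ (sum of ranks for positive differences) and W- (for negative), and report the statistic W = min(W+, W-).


Step 1: Drop any zero differences (none here) and take |d_i|.
|d| = [4, 2, 4, 7, 1, 5, 4, 3, 5, 7, 3]
Step 2: Midrank |d_i| (ties get averaged ranks).
ranks: |4|->6, |2|->2, |4|->6, |7|->10.5, |1|->1, |5|->8.5, |4|->6, |3|->3.5, |5|->8.5, |7|->10.5, |3|->3.5
Step 3: Attach original signs; sum ranks with positive sign and with negative sign.
W+ = 6 + 10.5 + 8.5 + 3.5 + 8.5 + 3.5 = 40.5
W- = 6 + 2 + 1 + 6 + 10.5 = 25.5
(Check: W+ + W- = 66 should equal n(n+1)/2 = 66.)
Step 4: Test statistic W = min(W+, W-) = 25.5.
Step 5: Ties in |d|, so use the tie-corrected normal approximation.
        E[W] = n(n+1)/4 = 11*12/4 = 33.
        Tie groups: |d|=3 (t=2), |d|=4 (t=3), |d|=5 (t=2), |d|=7 (t=2); sum(t^3 - t) = 42.
        Var[W] = n(n+1)(2n+1)/24 - sum(t^3-t)/48 = 3036/24 - 42/48 = 125.625.
        z = (W - E[W]) / sqrt(Var[W]) = (25.5 - 33) / 11.2083 = -0.6691.
        Two-sided p = 2*Phi(z) = 0.503400.
Step 6: alpha = 0.05. fail to reject H0.

W+ = 40.5, W- = 25.5, W = min = 25.5, p = 0.503400, fail to reject H0.


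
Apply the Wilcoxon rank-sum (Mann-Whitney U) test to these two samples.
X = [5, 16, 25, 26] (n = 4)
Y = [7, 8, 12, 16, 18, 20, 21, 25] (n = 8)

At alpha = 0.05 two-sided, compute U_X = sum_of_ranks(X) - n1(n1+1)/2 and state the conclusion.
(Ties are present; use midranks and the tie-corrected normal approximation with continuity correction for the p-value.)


Step 1: Combine and sort all 12 observations; assign midranks.
sorted (value, group): (5,X), (7,Y), (8,Y), (12,Y), (16,X), (16,Y), (18,Y), (20,Y), (21,Y), (25,X), (25,Y), (26,X)
ranks: 5->1, 7->2, 8->3, 12->4, 16->5.5, 16->5.5, 18->7, 20->8, 21->9, 25->10.5, 25->10.5, 26->12
Step 2: Rank sum for X: R1 = 1 + 5.5 + 10.5 + 12 = 29.
Step 3: U_X = R1 - n1(n1+1)/2 = 29 - 4*5/2 = 29 - 10 = 19.
       U_Y = n1*n2 - U_X = 32 - 19 = 13.
Step 4: Ties are present, so use the tie-corrected normal approximation (with continuity correction) for the p-value.
Step 5: p-value = 0.670038; compare to alpha = 0.05. fail to reject H0.

U_X = 19, p = 0.670038, fail to reject H0 at alpha = 0.05.


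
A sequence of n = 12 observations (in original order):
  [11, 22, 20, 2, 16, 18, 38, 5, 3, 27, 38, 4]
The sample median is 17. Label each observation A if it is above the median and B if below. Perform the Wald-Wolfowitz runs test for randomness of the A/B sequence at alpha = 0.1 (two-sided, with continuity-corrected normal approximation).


Step 1: Compute median = 17; label A = above, B = below.
Labels in order: BAABBAABBAAB  (n_A = 6, n_B = 6)
Step 2: Count runs R = 7.
Step 3: Under H0 (random ordering), E[R] = 2*n_A*n_B/(n_A+n_B) + 1 = 2*6*6/12 + 1 = 7.0000.
        Var[R] = 2*n_A*n_B*(2*n_A*n_B - n_A - n_B) / ((n_A+n_B)^2 * (n_A+n_B-1)) = 4320/1584 = 2.7273.
        SD[R] = 1.6514.
Step 4: R = E[R], so z = 0 with no continuity correction.
Step 5: Two-sided p-value via normal approximation = 2*(1 - Phi(|z|)) = 1.000000.
Step 6: alpha = 0.1. fail to reject H0.

R = 7, z = 0.0000, p = 1.000000, fail to reject H0.


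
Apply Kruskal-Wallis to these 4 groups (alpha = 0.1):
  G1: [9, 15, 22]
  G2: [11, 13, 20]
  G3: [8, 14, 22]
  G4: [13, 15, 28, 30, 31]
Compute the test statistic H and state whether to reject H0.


Step 1: Combine all N = 14 observations and assign midranks.
sorted (value, group, rank): (8,G3,1), (9,G1,2), (11,G2,3), (13,G2,4.5), (13,G4,4.5), (14,G3,6), (15,G1,7.5), (15,G4,7.5), (20,G2,9), (22,G1,10.5), (22,G3,10.5), (28,G4,12), (30,G4,13), (31,G4,14)
Step 2: Sum ranks within each group.
R_1 = 20 (n_1 = 3)
R_2 = 16.5 (n_2 = 3)
R_3 = 17.5 (n_3 = 3)
R_4 = 51 (n_4 = 5)
Step 3: H = 12/(N(N+1)) * sum(R_i^2/n_i) - 3(N+1)
     = 12/(14*15) * (20^2/3 + 16.5^2/3 + 17.5^2/3 + 51^2/5) - 3*15
     = 0.057143 * 846.367 - 45
     = 3.363810.
Step 4: Ties present; correction factor C = 1 - 18/(14^3 - 14) = 0.993407. Corrected H = 3.363810 / 0.993407 = 3.386136.
Step 5: Under H0, H ~ chi^2(3); p-value = 0.335833.
Step 6: alpha = 0.1. fail to reject H0.

H = 3.3861, df = 3, p = 0.335833, fail to reject H0.


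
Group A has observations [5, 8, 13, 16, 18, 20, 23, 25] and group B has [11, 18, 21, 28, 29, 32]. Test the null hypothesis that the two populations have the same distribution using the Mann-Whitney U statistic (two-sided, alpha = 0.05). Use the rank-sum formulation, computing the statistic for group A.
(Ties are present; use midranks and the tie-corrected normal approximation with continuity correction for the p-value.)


Step 1: Combine and sort all 14 observations; assign midranks.
sorted (value, group): (5,X), (8,X), (11,Y), (13,X), (16,X), (18,X), (18,Y), (20,X), (21,Y), (23,X), (25,X), (28,Y), (29,Y), (32,Y)
ranks: 5->1, 8->2, 11->3, 13->4, 16->5, 18->6.5, 18->6.5, 20->8, 21->9, 23->10, 25->11, 28->12, 29->13, 32->14
Step 2: Rank sum for X: R1 = 1 + 2 + 4 + 5 + 6.5 + 8 + 10 + 11 = 47.5.
Step 3: U_X = R1 - n1(n1+1)/2 = 47.5 - 8*9/2 = 47.5 - 36 = 11.5.
       U_Y = n1*n2 - U_X = 48 - 11.5 = 36.5.
Step 4: Ties are present, so use the tie-corrected normal approximation (with continuity correction) for the p-value.
Step 5: p-value = 0.120926; compare to alpha = 0.05. fail to reject H0.

U_X = 11.5, p = 0.120926, fail to reject H0 at alpha = 0.05.


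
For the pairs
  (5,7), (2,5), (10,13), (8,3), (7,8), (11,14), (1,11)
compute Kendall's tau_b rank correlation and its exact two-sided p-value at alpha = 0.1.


Step 1: Enumerate the 21 unordered pairs (i,j) with i<j and classify each by sign(x_j-x_i) * sign(y_j-y_i).
  (1,2):dx=-3,dy=-2->C; (1,3):dx=+5,dy=+6->C; (1,4):dx=+3,dy=-4->D; (1,5):dx=+2,dy=+1->C
  (1,6):dx=+6,dy=+7->C; (1,7):dx=-4,dy=+4->D; (2,3):dx=+8,dy=+8->C; (2,4):dx=+6,dy=-2->D
  (2,5):dx=+5,dy=+3->C; (2,6):dx=+9,dy=+9->C; (2,7):dx=-1,dy=+6->D; (3,4):dx=-2,dy=-10->C
  (3,5):dx=-3,dy=-5->C; (3,6):dx=+1,dy=+1->C; (3,7):dx=-9,dy=-2->C; (4,5):dx=-1,dy=+5->D
  (4,6):dx=+3,dy=+11->C; (4,7):dx=-7,dy=+8->D; (5,6):dx=+4,dy=+6->C; (5,7):dx=-6,dy=+3->D
  (6,7):dx=-10,dy=-3->C
Step 2: C = 14, D = 7, total pairs = 21.
Step 3: tau = (C - D)/(n(n-1)/2) = (14 - 7)/21 = 0.333333.
Step 4: Exact two-sided p-value (enumerate n! = 5040 permutations of y under H0): p = 0.381349.
Step 5: alpha = 0.1. fail to reject H0.

tau_b = 0.3333 (C=14, D=7), p = 0.381349, fail to reject H0.


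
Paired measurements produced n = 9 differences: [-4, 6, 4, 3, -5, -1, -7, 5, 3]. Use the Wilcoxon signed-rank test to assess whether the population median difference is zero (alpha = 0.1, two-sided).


Step 1: Drop any zero differences (none here) and take |d_i|.
|d| = [4, 6, 4, 3, 5, 1, 7, 5, 3]
Step 2: Midrank |d_i| (ties get averaged ranks).
ranks: |4|->4.5, |6|->8, |4|->4.5, |3|->2.5, |5|->6.5, |1|->1, |7|->9, |5|->6.5, |3|->2.5
Step 3: Attach original signs; sum ranks with positive sign and with negative sign.
W+ = 8 + 4.5 + 2.5 + 6.5 + 2.5 = 24
W- = 4.5 + 6.5 + 1 + 9 = 21
(Check: W+ + W- = 45 should equal n(n+1)/2 = 45.)
Step 4: Test statistic W = min(W+, W-) = 21.
Step 5: Ties in |d|, so use the tie-corrected normal approximation.
        E[W] = n(n+1)/4 = 9*10/4 = 22.5.
        Tie groups: |d|=3 (t=2), |d|=4 (t=2), |d|=5 (t=2); sum(t^3 - t) = 18.
        Var[W] = n(n+1)(2n+1)/24 - sum(t^3-t)/48 = 1710/24 - 18/48 = 70.875.
        z = (W - E[W]) / sqrt(Var[W]) = (21 - 22.5) / 8.4187 = -0.1782.
        Two-sided p = 2*Phi(z) = 0.858586.
Step 6: alpha = 0.1. fail to reject H0.

W+ = 24, W- = 21, W = min = 21, p = 0.858586, fail to reject H0.


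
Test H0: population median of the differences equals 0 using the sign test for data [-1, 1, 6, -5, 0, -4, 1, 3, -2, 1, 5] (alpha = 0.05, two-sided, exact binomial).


Step 1: Discard zero differences. Original n = 11; n_eff = number of nonzero differences = 10.
Nonzero differences (with sign): -1, +1, +6, -5, -4, +1, +3, -2, +1, +5
Step 2: Count signs: positive = 6, negative = 4.
Step 3: Under H0: P(positive) = 0.5, so the number of positives S ~ Bin(10, 0.5).
Step 4: Two-sided exact p-value = sum of Bin(10,0.5) probabilities at or below the observed probability = 0.753906.
Step 5: alpha = 0.05. fail to reject H0.

n_eff = 10, pos = 6, neg = 4, p = 0.753906, fail to reject H0.


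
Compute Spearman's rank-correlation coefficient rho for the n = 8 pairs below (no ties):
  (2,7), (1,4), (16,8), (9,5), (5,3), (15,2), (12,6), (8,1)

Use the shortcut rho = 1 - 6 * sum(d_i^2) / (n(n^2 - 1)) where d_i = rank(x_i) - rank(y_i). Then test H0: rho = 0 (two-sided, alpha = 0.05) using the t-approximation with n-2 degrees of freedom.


Step 1: Rank x and y separately (midranks; no ties here).
rank(x): 2->2, 1->1, 16->8, 9->5, 5->3, 15->7, 12->6, 8->4
rank(y): 7->7, 4->4, 8->8, 5->5, 3->3, 2->2, 6->6, 1->1
Step 2: d_i = R_x(i) - R_y(i); compute d_i^2.
  (2-7)^2=25, (1-4)^2=9, (8-8)^2=0, (5-5)^2=0, (3-3)^2=0, (7-2)^2=25, (6-6)^2=0, (4-1)^2=9
sum(d^2) = 68.
Step 3: rho = 1 - 6*68 / (8*(8^2 - 1)) = 1 - 408/504 = 0.190476.
Step 4: Under H0, t = rho * sqrt((n-2)/(1-rho^2)) = 0.4753 ~ t(6).
Step 5: Two-sided p-value from the t-distribution with 6 df = 0.651401.
Step 6: alpha = 0.05. fail to reject H0.

rho = 0.1905, p = 0.651401, fail to reject H0 at alpha = 0.05.


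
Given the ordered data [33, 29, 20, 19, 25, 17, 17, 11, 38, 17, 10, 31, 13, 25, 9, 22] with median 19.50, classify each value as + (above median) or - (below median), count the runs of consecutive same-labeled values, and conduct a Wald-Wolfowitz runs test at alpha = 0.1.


Step 1: Compute median = 19.50; label A = above, B = below.
Labels in order: AAABABBBABBABABA  (n_A = 8, n_B = 8)
Step 2: Count runs R = 11.
Step 3: Under H0 (random ordering), E[R] = 2*n_A*n_B/(n_A+n_B) + 1 = 2*8*8/16 + 1 = 9.0000.
        Var[R] = 2*n_A*n_B*(2*n_A*n_B - n_A - n_B) / ((n_A+n_B)^2 * (n_A+n_B-1)) = 14336/3840 = 3.7333.
        SD[R] = 1.9322.
Step 4: Continuity-corrected z = (R - 0.5 - E[R]) / SD[R] = (11 - 0.5 - 9.0000) / 1.9322 = 0.7763.
Step 5: Two-sided p-value via normal approximation = 2*(1 - Phi(|z|)) = 0.437558.
Step 6: alpha = 0.1. fail to reject H0.

R = 11, z = 0.7763, p = 0.437558, fail to reject H0.


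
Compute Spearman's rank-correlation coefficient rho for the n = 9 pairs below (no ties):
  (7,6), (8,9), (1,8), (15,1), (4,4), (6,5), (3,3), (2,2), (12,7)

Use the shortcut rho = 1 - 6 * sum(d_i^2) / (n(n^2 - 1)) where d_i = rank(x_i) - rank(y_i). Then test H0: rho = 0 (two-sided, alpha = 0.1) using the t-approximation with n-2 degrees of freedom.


Step 1: Rank x and y separately (midranks; no ties here).
rank(x): 7->6, 8->7, 1->1, 15->9, 4->4, 6->5, 3->3, 2->2, 12->8
rank(y): 6->6, 9->9, 8->8, 1->1, 4->4, 5->5, 3->3, 2->2, 7->7
Step 2: d_i = R_x(i) - R_y(i); compute d_i^2.
  (6-6)^2=0, (7-9)^2=4, (1-8)^2=49, (9-1)^2=64, (4-4)^2=0, (5-5)^2=0, (3-3)^2=0, (2-2)^2=0, (8-7)^2=1
sum(d^2) = 118.
Step 3: rho = 1 - 6*118 / (9*(9^2 - 1)) = 1 - 708/720 = 0.016667.
Step 4: Under H0, t = rho * sqrt((n-2)/(1-rho^2)) = 0.0441 ~ t(7).
Step 5: Two-sided p-value from the t-distribution with 7 df = 0.966055.
Step 6: alpha = 0.1. fail to reject H0.

rho = 0.0167, p = 0.966055, fail to reject H0 at alpha = 0.1.


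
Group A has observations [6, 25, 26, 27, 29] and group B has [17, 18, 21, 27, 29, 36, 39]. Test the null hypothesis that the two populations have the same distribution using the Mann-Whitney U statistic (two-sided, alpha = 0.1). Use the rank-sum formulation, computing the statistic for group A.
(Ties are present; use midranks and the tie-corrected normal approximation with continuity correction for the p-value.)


Step 1: Combine and sort all 12 observations; assign midranks.
sorted (value, group): (6,X), (17,Y), (18,Y), (21,Y), (25,X), (26,X), (27,X), (27,Y), (29,X), (29,Y), (36,Y), (39,Y)
ranks: 6->1, 17->2, 18->3, 21->4, 25->5, 26->6, 27->7.5, 27->7.5, 29->9.5, 29->9.5, 36->11, 39->12
Step 2: Rank sum for X: R1 = 1 + 5 + 6 + 7.5 + 9.5 = 29.
Step 3: U_X = R1 - n1(n1+1)/2 = 29 - 5*6/2 = 29 - 15 = 14.
       U_Y = n1*n2 - U_X = 35 - 14 = 21.
Step 4: Ties are present, so use the tie-corrected normal approximation (with continuity correction) for the p-value.
Step 5: p-value = 0.624905; compare to alpha = 0.1. fail to reject H0.

U_X = 14, p = 0.624905, fail to reject H0 at alpha = 0.1.


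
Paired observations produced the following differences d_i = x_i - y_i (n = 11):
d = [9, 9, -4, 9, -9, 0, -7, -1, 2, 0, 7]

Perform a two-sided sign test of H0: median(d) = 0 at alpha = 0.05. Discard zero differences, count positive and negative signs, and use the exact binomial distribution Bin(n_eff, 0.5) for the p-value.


Step 1: Discard zero differences. Original n = 11; n_eff = number of nonzero differences = 9.
Nonzero differences (with sign): +9, +9, -4, +9, -9, -7, -1, +2, +7
Step 2: Count signs: positive = 5, negative = 4.
Step 3: Under H0: P(positive) = 0.5, so the number of positives S ~ Bin(9, 0.5).
Step 4: Two-sided exact p-value = sum of Bin(9,0.5) probabilities at or below the observed probability = 1.000000.
Step 5: alpha = 0.05. fail to reject H0.

n_eff = 9, pos = 5, neg = 4, p = 1.000000, fail to reject H0.


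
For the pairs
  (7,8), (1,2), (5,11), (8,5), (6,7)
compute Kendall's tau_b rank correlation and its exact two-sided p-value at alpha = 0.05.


Step 1: Enumerate the 10 unordered pairs (i,j) with i<j and classify each by sign(x_j-x_i) * sign(y_j-y_i).
  (1,2):dx=-6,dy=-6->C; (1,3):dx=-2,dy=+3->D; (1,4):dx=+1,dy=-3->D; (1,5):dx=-1,dy=-1->C
  (2,3):dx=+4,dy=+9->C; (2,4):dx=+7,dy=+3->C; (2,5):dx=+5,dy=+5->C; (3,4):dx=+3,dy=-6->D
  (3,5):dx=+1,dy=-4->D; (4,5):dx=-2,dy=+2->D
Step 2: C = 5, D = 5, total pairs = 10.
Step 3: tau = (C - D)/(n(n-1)/2) = (5 - 5)/10 = 0.000000.
Step 4: Exact two-sided p-value (enumerate n! = 120 permutations of y under H0): p = 1.000000.
Step 5: alpha = 0.05. fail to reject H0.

tau_b = 0.0000 (C=5, D=5), p = 1.000000, fail to reject H0.


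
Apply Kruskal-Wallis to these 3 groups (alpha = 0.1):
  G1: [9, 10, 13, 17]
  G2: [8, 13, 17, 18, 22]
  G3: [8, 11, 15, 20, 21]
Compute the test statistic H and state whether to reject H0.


Step 1: Combine all N = 14 observations and assign midranks.
sorted (value, group, rank): (8,G2,1.5), (8,G3,1.5), (9,G1,3), (10,G1,4), (11,G3,5), (13,G1,6.5), (13,G2,6.5), (15,G3,8), (17,G1,9.5), (17,G2,9.5), (18,G2,11), (20,G3,12), (21,G3,13), (22,G2,14)
Step 2: Sum ranks within each group.
R_1 = 23 (n_1 = 4)
R_2 = 42.5 (n_2 = 5)
R_3 = 39.5 (n_3 = 5)
Step 3: H = 12/(N(N+1)) * sum(R_i^2/n_i) - 3(N+1)
     = 12/(14*15) * (23^2/4 + 42.5^2/5 + 39.5^2/5) - 3*15
     = 0.057143 * 805.55 - 45
     = 1.031429.
Step 4: Ties present; correction factor C = 1 - 18/(14^3 - 14) = 0.993407. Corrected H = 1.031429 / 0.993407 = 1.038274.
Step 5: Under H0, H ~ chi^2(2); p-value = 0.595034.
Step 6: alpha = 0.1. fail to reject H0.

H = 1.0383, df = 2, p = 0.595034, fail to reject H0.


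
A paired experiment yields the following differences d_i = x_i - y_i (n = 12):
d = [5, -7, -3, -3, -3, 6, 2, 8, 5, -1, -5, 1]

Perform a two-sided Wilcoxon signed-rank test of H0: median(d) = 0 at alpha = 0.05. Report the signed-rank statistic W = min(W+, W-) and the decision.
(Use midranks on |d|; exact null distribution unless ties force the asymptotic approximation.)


Step 1: Drop any zero differences (none here) and take |d_i|.
|d| = [5, 7, 3, 3, 3, 6, 2, 8, 5, 1, 5, 1]
Step 2: Midrank |d_i| (ties get averaged ranks).
ranks: |5|->8, |7|->11, |3|->5, |3|->5, |3|->5, |6|->10, |2|->3, |8|->12, |5|->8, |1|->1.5, |5|->8, |1|->1.5
Step 3: Attach original signs; sum ranks with positive sign and with negative sign.
W+ = 8 + 10 + 3 + 12 + 8 + 1.5 = 42.5
W- = 11 + 5 + 5 + 5 + 1.5 + 8 = 35.5
(Check: W+ + W- = 78 should equal n(n+1)/2 = 78.)
Step 4: Test statistic W = min(W+, W-) = 35.5.
Step 5: Ties in |d|, so use the tie-corrected normal approximation.
        E[W] = n(n+1)/4 = 12*13/4 = 39.
        Tie groups: |d|=1 (t=2), |d|=3 (t=3), |d|=5 (t=3); sum(t^3 - t) = 54.
        Var[W] = n(n+1)(2n+1)/24 - sum(t^3-t)/48 = 3900/24 - 54/48 = 161.375.
        z = (W - E[W]) / sqrt(Var[W]) = (35.5 - 39) / 12.7033 = -0.2755.
        Two-sided p = 2*Phi(z) = 0.782918.
Step 6: alpha = 0.05. fail to reject H0.

W+ = 42.5, W- = 35.5, W = min = 35.5, p = 0.782918, fail to reject H0.


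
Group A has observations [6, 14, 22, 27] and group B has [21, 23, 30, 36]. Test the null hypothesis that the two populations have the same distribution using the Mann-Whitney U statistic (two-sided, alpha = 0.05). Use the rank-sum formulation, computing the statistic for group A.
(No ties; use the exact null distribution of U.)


Step 1: Combine and sort all 8 observations; assign midranks.
sorted (value, group): (6,X), (14,X), (21,Y), (22,X), (23,Y), (27,X), (30,Y), (36,Y)
ranks: 6->1, 14->2, 21->3, 22->4, 23->5, 27->6, 30->7, 36->8
Step 2: Rank sum for X: R1 = 1 + 2 + 4 + 6 = 13.
Step 3: U_X = R1 - n1(n1+1)/2 = 13 - 4*5/2 = 13 - 10 = 3.
       U_Y = n1*n2 - U_X = 16 - 3 = 13.
Step 4: No ties, so the exact null distribution of U (based on enumerating the C(8,4) = 70 equally likely rank assignments) gives the two-sided p-value.
Step 5: p-value = 0.200000; compare to alpha = 0.05. fail to reject H0.

U_X = 3, p = 0.200000, fail to reject H0 at alpha = 0.05.


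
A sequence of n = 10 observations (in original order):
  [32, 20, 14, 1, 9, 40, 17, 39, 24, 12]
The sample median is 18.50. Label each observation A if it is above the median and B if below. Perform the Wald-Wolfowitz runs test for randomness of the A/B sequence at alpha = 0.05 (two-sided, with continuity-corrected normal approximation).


Step 1: Compute median = 18.50; label A = above, B = below.
Labels in order: AABBBABAAB  (n_A = 5, n_B = 5)
Step 2: Count runs R = 6.
Step 3: Under H0 (random ordering), E[R] = 2*n_A*n_B/(n_A+n_B) + 1 = 2*5*5/10 + 1 = 6.0000.
        Var[R] = 2*n_A*n_B*(2*n_A*n_B - n_A - n_B) / ((n_A+n_B)^2 * (n_A+n_B-1)) = 2000/900 = 2.2222.
        SD[R] = 1.4907.
Step 4: R = E[R], so z = 0 with no continuity correction.
Step 5: Two-sided p-value via normal approximation = 2*(1 - Phi(|z|)) = 1.000000.
Step 6: alpha = 0.05. fail to reject H0.

R = 6, z = 0.0000, p = 1.000000, fail to reject H0.


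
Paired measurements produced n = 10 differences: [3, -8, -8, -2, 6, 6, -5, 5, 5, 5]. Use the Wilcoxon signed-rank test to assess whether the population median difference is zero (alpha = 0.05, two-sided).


Step 1: Drop any zero differences (none here) and take |d_i|.
|d| = [3, 8, 8, 2, 6, 6, 5, 5, 5, 5]
Step 2: Midrank |d_i| (ties get averaged ranks).
ranks: |3|->2, |8|->9.5, |8|->9.5, |2|->1, |6|->7.5, |6|->7.5, |5|->4.5, |5|->4.5, |5|->4.5, |5|->4.5
Step 3: Attach original signs; sum ranks with positive sign and with negative sign.
W+ = 2 + 7.5 + 7.5 + 4.5 + 4.5 + 4.5 = 30.5
W- = 9.5 + 9.5 + 1 + 4.5 = 24.5
(Check: W+ + W- = 55 should equal n(n+1)/2 = 55.)
Step 4: Test statistic W = min(W+, W-) = 24.5.
Step 5: Ties in |d|, so use the tie-corrected normal approximation.
        E[W] = n(n+1)/4 = 10*11/4 = 27.5.
        Tie groups: |d|=5 (t=4), |d|=6 (t=2), |d|=8 (t=2); sum(t^3 - t) = 72.
        Var[W] = n(n+1)(2n+1)/24 - sum(t^3-t)/48 = 2310/24 - 72/48 = 94.75.
        z = (W - E[W]) / sqrt(Var[W]) = (24.5 - 27.5) / 9.7340 = -0.3082.
        Two-sided p = 2*Phi(z) = 0.757931.
Step 6: alpha = 0.05. fail to reject H0.

W+ = 30.5, W- = 24.5, W = min = 24.5, p = 0.757931, fail to reject H0.


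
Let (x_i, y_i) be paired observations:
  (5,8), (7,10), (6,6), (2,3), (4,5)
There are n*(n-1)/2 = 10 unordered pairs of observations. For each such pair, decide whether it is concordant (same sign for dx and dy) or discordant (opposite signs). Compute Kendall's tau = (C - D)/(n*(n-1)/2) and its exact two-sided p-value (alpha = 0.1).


Step 1: Enumerate the 10 unordered pairs (i,j) with i<j and classify each by sign(x_j-x_i) * sign(y_j-y_i).
  (1,2):dx=+2,dy=+2->C; (1,3):dx=+1,dy=-2->D; (1,4):dx=-3,dy=-5->C; (1,5):dx=-1,dy=-3->C
  (2,3):dx=-1,dy=-4->C; (2,4):dx=-5,dy=-7->C; (2,5):dx=-3,dy=-5->C; (3,4):dx=-4,dy=-3->C
  (3,5):dx=-2,dy=-1->C; (4,5):dx=+2,dy=+2->C
Step 2: C = 9, D = 1, total pairs = 10.
Step 3: tau = (C - D)/(n(n-1)/2) = (9 - 1)/10 = 0.800000.
Step 4: Exact two-sided p-value (enumerate n! = 120 permutations of y under H0): p = 0.083333.
Step 5: alpha = 0.1. reject H0.

tau_b = 0.8000 (C=9, D=1), p = 0.083333, reject H0.


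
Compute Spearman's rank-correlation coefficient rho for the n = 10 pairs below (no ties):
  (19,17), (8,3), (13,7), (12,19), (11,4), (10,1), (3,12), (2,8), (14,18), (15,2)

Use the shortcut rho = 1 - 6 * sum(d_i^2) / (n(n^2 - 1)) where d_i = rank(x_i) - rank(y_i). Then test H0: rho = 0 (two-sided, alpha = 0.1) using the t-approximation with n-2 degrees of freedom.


Step 1: Rank x and y separately (midranks; no ties here).
rank(x): 19->10, 8->3, 13->7, 12->6, 11->5, 10->4, 3->2, 2->1, 14->8, 15->9
rank(y): 17->8, 3->3, 7->5, 19->10, 4->4, 1->1, 12->7, 8->6, 18->9, 2->2
Step 2: d_i = R_x(i) - R_y(i); compute d_i^2.
  (10-8)^2=4, (3-3)^2=0, (7-5)^2=4, (6-10)^2=16, (5-4)^2=1, (4-1)^2=9, (2-7)^2=25, (1-6)^2=25, (8-9)^2=1, (9-2)^2=49
sum(d^2) = 134.
Step 3: rho = 1 - 6*134 / (10*(10^2 - 1)) = 1 - 804/990 = 0.187879.
Step 4: Under H0, t = rho * sqrt((n-2)/(1-rho^2)) = 0.5410 ~ t(8).
Step 5: Two-sided p-value from the t-distribution with 8 df = 0.603218.
Step 6: alpha = 0.1. fail to reject H0.

rho = 0.1879, p = 0.603218, fail to reject H0 at alpha = 0.1.


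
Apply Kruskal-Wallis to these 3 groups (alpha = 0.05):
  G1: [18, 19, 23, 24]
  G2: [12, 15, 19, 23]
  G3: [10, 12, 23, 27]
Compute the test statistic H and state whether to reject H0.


Step 1: Combine all N = 12 observations and assign midranks.
sorted (value, group, rank): (10,G3,1), (12,G2,2.5), (12,G3,2.5), (15,G2,4), (18,G1,5), (19,G1,6.5), (19,G2,6.5), (23,G1,9), (23,G2,9), (23,G3,9), (24,G1,11), (27,G3,12)
Step 2: Sum ranks within each group.
R_1 = 31.5 (n_1 = 4)
R_2 = 22 (n_2 = 4)
R_3 = 24.5 (n_3 = 4)
Step 3: H = 12/(N(N+1)) * sum(R_i^2/n_i) - 3(N+1)
     = 12/(12*13) * (31.5^2/4 + 22^2/4 + 24.5^2/4) - 3*13
     = 0.076923 * 519.125 - 39
     = 0.932692.
Step 4: Ties present; correction factor C = 1 - 36/(12^3 - 12) = 0.979021. Corrected H = 0.932692 / 0.979021 = 0.952679.
Step 5: Under H0, H ~ chi^2(2); p-value = 0.621053.
Step 6: alpha = 0.05. fail to reject H0.

H = 0.9527, df = 2, p = 0.621053, fail to reject H0.


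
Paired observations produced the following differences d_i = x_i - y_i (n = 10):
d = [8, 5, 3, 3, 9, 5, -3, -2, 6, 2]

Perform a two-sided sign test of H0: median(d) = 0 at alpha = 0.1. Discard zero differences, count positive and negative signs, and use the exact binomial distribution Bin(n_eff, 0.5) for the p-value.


Step 1: Discard zero differences. Original n = 10; n_eff = number of nonzero differences = 10.
Nonzero differences (with sign): +8, +5, +3, +3, +9, +5, -3, -2, +6, +2
Step 2: Count signs: positive = 8, negative = 2.
Step 3: Under H0: P(positive) = 0.5, so the number of positives S ~ Bin(10, 0.5).
Step 4: Two-sided exact p-value = sum of Bin(10,0.5) probabilities at or below the observed probability = 0.109375.
Step 5: alpha = 0.1. fail to reject H0.

n_eff = 10, pos = 8, neg = 2, p = 0.109375, fail to reject H0.


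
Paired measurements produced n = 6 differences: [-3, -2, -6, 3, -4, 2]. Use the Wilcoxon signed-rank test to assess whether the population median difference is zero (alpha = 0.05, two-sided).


Step 1: Drop any zero differences (none here) and take |d_i|.
|d| = [3, 2, 6, 3, 4, 2]
Step 2: Midrank |d_i| (ties get averaged ranks).
ranks: |3|->3.5, |2|->1.5, |6|->6, |3|->3.5, |4|->5, |2|->1.5
Step 3: Attach original signs; sum ranks with positive sign and with negative sign.
W+ = 3.5 + 1.5 = 5
W- = 3.5 + 1.5 + 6 + 5 = 16
(Check: W+ + W- = 21 should equal n(n+1)/2 = 21.)
Step 4: Test statistic W = min(W+, W-) = 5.
Step 5: Ties in |d|, so use the tie-corrected normal approximation.
        E[W] = n(n+1)/4 = 6*7/4 = 10.5.
        Tie groups: |d|=2 (t=2), |d|=3 (t=2); sum(t^3 - t) = 12.
        Var[W] = n(n+1)(2n+1)/24 - sum(t^3-t)/48 = 546/24 - 12/48 = 22.5.
        z = (W - E[W]) / sqrt(Var[W]) = (5 - 10.5) / 4.7434 = -1.1595.
        Two-sided p = 2*Phi(z) = 0.246252.
Step 6: alpha = 0.05. fail to reject H0.

W+ = 5, W- = 16, W = min = 5, p = 0.246252, fail to reject H0.


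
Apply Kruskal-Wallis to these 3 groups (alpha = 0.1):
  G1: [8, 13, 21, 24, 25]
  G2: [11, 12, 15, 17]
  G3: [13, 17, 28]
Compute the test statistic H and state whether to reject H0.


Step 1: Combine all N = 12 observations and assign midranks.
sorted (value, group, rank): (8,G1,1), (11,G2,2), (12,G2,3), (13,G1,4.5), (13,G3,4.5), (15,G2,6), (17,G2,7.5), (17,G3,7.5), (21,G1,9), (24,G1,10), (25,G1,11), (28,G3,12)
Step 2: Sum ranks within each group.
R_1 = 35.5 (n_1 = 5)
R_2 = 18.5 (n_2 = 4)
R_3 = 24 (n_3 = 3)
Step 3: H = 12/(N(N+1)) * sum(R_i^2/n_i) - 3(N+1)
     = 12/(12*13) * (35.5^2/5 + 18.5^2/4 + 24^2/3) - 3*13
     = 0.076923 * 529.612 - 39
     = 1.739423.
Step 4: Ties present; correction factor C = 1 - 12/(12^3 - 12) = 0.993007. Corrected H = 1.739423 / 0.993007 = 1.751673.
Step 5: Under H0, H ~ chi^2(2); p-value = 0.416514.
Step 6: alpha = 0.1. fail to reject H0.

H = 1.7517, df = 2, p = 0.416514, fail to reject H0.


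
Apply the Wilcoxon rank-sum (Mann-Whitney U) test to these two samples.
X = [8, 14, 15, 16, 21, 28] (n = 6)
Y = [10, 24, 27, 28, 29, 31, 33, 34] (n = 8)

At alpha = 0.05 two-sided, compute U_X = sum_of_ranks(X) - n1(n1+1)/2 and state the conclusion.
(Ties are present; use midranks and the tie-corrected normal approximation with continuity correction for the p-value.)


Step 1: Combine and sort all 14 observations; assign midranks.
sorted (value, group): (8,X), (10,Y), (14,X), (15,X), (16,X), (21,X), (24,Y), (27,Y), (28,X), (28,Y), (29,Y), (31,Y), (33,Y), (34,Y)
ranks: 8->1, 10->2, 14->3, 15->4, 16->5, 21->6, 24->7, 27->8, 28->9.5, 28->9.5, 29->11, 31->12, 33->13, 34->14
Step 2: Rank sum for X: R1 = 1 + 3 + 4 + 5 + 6 + 9.5 = 28.5.
Step 3: U_X = R1 - n1(n1+1)/2 = 28.5 - 6*7/2 = 28.5 - 21 = 7.5.
       U_Y = n1*n2 - U_X = 48 - 7.5 = 40.5.
Step 4: Ties are present, so use the tie-corrected normal approximation (with continuity correction) for the p-value.
Step 5: p-value = 0.038653; compare to alpha = 0.05. reject H0.

U_X = 7.5, p = 0.038653, reject H0 at alpha = 0.05.


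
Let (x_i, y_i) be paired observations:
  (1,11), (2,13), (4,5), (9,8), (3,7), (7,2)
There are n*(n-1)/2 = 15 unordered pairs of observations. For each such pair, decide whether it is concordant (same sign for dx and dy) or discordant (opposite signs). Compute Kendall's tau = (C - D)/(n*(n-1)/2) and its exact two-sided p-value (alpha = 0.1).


Step 1: Enumerate the 15 unordered pairs (i,j) with i<j and classify each by sign(x_j-x_i) * sign(y_j-y_i).
  (1,2):dx=+1,dy=+2->C; (1,3):dx=+3,dy=-6->D; (1,4):dx=+8,dy=-3->D; (1,5):dx=+2,dy=-4->D
  (1,6):dx=+6,dy=-9->D; (2,3):dx=+2,dy=-8->D; (2,4):dx=+7,dy=-5->D; (2,5):dx=+1,dy=-6->D
  (2,6):dx=+5,dy=-11->D; (3,4):dx=+5,dy=+3->C; (3,5):dx=-1,dy=+2->D; (3,6):dx=+3,dy=-3->D
  (4,5):dx=-6,dy=-1->C; (4,6):dx=-2,dy=-6->C; (5,6):dx=+4,dy=-5->D
Step 2: C = 4, D = 11, total pairs = 15.
Step 3: tau = (C - D)/(n(n-1)/2) = (4 - 11)/15 = -0.466667.
Step 4: Exact two-sided p-value (enumerate n! = 720 permutations of y under H0): p = 0.272222.
Step 5: alpha = 0.1. fail to reject H0.

tau_b = -0.4667 (C=4, D=11), p = 0.272222, fail to reject H0.


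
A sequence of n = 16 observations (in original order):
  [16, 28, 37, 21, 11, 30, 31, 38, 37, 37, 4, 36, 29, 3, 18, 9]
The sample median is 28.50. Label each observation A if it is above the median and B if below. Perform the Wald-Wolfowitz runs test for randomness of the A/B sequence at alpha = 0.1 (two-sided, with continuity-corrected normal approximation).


Step 1: Compute median = 28.50; label A = above, B = below.
Labels in order: BBABBAAAAABAABBB  (n_A = 8, n_B = 8)
Step 2: Count runs R = 7.
Step 3: Under H0 (random ordering), E[R] = 2*n_A*n_B/(n_A+n_B) + 1 = 2*8*8/16 + 1 = 9.0000.
        Var[R] = 2*n_A*n_B*(2*n_A*n_B - n_A - n_B) / ((n_A+n_B)^2 * (n_A+n_B-1)) = 14336/3840 = 3.7333.
        SD[R] = 1.9322.
Step 4: Continuity-corrected z = (R + 0.5 - E[R]) / SD[R] = (7 + 0.5 - 9.0000) / 1.9322 = -0.7763.
Step 5: Two-sided p-value via normal approximation = 2*(1 - Phi(|z|)) = 0.437558.
Step 6: alpha = 0.1. fail to reject H0.

R = 7, z = -0.7763, p = 0.437558, fail to reject H0.


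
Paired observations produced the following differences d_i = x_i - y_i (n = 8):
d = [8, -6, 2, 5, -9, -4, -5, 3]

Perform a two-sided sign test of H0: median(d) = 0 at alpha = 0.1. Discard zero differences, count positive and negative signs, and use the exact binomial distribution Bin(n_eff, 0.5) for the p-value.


Step 1: Discard zero differences. Original n = 8; n_eff = number of nonzero differences = 8.
Nonzero differences (with sign): +8, -6, +2, +5, -9, -4, -5, +3
Step 2: Count signs: positive = 4, negative = 4.
Step 3: Under H0: P(positive) = 0.5, so the number of positives S ~ Bin(8, 0.5).
Step 4: Two-sided exact p-value = sum of Bin(8,0.5) probabilities at or below the observed probability = 1.000000.
Step 5: alpha = 0.1. fail to reject H0.

n_eff = 8, pos = 4, neg = 4, p = 1.000000, fail to reject H0.


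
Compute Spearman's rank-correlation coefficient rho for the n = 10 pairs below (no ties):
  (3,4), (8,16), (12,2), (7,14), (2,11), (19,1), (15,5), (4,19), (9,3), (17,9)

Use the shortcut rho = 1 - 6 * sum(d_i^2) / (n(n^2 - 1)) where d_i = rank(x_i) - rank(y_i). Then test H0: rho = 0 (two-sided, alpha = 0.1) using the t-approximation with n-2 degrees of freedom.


Step 1: Rank x and y separately (midranks; no ties here).
rank(x): 3->2, 8->5, 12->7, 7->4, 2->1, 19->10, 15->8, 4->3, 9->6, 17->9
rank(y): 4->4, 16->9, 2->2, 14->8, 11->7, 1->1, 5->5, 19->10, 3->3, 9->6
Step 2: d_i = R_x(i) - R_y(i); compute d_i^2.
  (2-4)^2=4, (5-9)^2=16, (7-2)^2=25, (4-8)^2=16, (1-7)^2=36, (10-1)^2=81, (8-5)^2=9, (3-10)^2=49, (6-3)^2=9, (9-6)^2=9
sum(d^2) = 254.
Step 3: rho = 1 - 6*254 / (10*(10^2 - 1)) = 1 - 1524/990 = -0.539394.
Step 4: Under H0, t = rho * sqrt((n-2)/(1-rho^2)) = -1.8118 ~ t(8).
Step 5: Two-sided p-value from the t-distribution with 8 df = 0.107593.
Step 6: alpha = 0.1. fail to reject H0.

rho = -0.5394, p = 0.107593, fail to reject H0 at alpha = 0.1.


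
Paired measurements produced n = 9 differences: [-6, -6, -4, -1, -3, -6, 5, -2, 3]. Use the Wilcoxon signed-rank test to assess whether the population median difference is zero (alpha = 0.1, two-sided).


Step 1: Drop any zero differences (none here) and take |d_i|.
|d| = [6, 6, 4, 1, 3, 6, 5, 2, 3]
Step 2: Midrank |d_i| (ties get averaged ranks).
ranks: |6|->8, |6|->8, |4|->5, |1|->1, |3|->3.5, |6|->8, |5|->6, |2|->2, |3|->3.5
Step 3: Attach original signs; sum ranks with positive sign and with negative sign.
W+ = 6 + 3.5 = 9.5
W- = 8 + 8 + 5 + 1 + 3.5 + 8 + 2 = 35.5
(Check: W+ + W- = 45 should equal n(n+1)/2 = 45.)
Step 4: Test statistic W = min(W+, W-) = 9.5.
Step 5: Ties in |d|, so use the tie-corrected normal approximation.
        E[W] = n(n+1)/4 = 9*10/4 = 22.5.
        Tie groups: |d|=3 (t=2), |d|=6 (t=3); sum(t^3 - t) = 30.
        Var[W] = n(n+1)(2n+1)/24 - sum(t^3-t)/48 = 1710/24 - 30/48 = 70.625.
        z = (W - E[W]) / sqrt(Var[W]) = (9.5 - 22.5) / 8.4039 = -1.5469.
        Two-sided p = 2*Phi(z) = 0.121886.
Step 6: alpha = 0.1. fail to reject H0.

W+ = 9.5, W- = 35.5, W = min = 9.5, p = 0.121886, fail to reject H0.


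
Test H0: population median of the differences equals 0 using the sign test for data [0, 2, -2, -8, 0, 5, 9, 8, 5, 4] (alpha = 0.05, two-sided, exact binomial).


Step 1: Discard zero differences. Original n = 10; n_eff = number of nonzero differences = 8.
Nonzero differences (with sign): +2, -2, -8, +5, +9, +8, +5, +4
Step 2: Count signs: positive = 6, negative = 2.
Step 3: Under H0: P(positive) = 0.5, so the number of positives S ~ Bin(8, 0.5).
Step 4: Two-sided exact p-value = sum of Bin(8,0.5) probabilities at or below the observed probability = 0.289062.
Step 5: alpha = 0.05. fail to reject H0.

n_eff = 8, pos = 6, neg = 2, p = 0.289062, fail to reject H0.


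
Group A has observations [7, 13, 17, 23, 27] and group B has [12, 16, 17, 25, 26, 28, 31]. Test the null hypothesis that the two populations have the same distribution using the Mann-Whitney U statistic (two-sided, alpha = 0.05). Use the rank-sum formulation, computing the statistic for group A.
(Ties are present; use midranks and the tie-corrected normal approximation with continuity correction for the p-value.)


Step 1: Combine and sort all 12 observations; assign midranks.
sorted (value, group): (7,X), (12,Y), (13,X), (16,Y), (17,X), (17,Y), (23,X), (25,Y), (26,Y), (27,X), (28,Y), (31,Y)
ranks: 7->1, 12->2, 13->3, 16->4, 17->5.5, 17->5.5, 23->7, 25->8, 26->9, 27->10, 28->11, 31->12
Step 2: Rank sum for X: R1 = 1 + 3 + 5.5 + 7 + 10 = 26.5.
Step 3: U_X = R1 - n1(n1+1)/2 = 26.5 - 5*6/2 = 26.5 - 15 = 11.5.
       U_Y = n1*n2 - U_X = 35 - 11.5 = 23.5.
Step 4: Ties are present, so use the tie-corrected normal approximation (with continuity correction) for the p-value.
Step 5: p-value = 0.370914; compare to alpha = 0.05. fail to reject H0.

U_X = 11.5, p = 0.370914, fail to reject H0 at alpha = 0.05.


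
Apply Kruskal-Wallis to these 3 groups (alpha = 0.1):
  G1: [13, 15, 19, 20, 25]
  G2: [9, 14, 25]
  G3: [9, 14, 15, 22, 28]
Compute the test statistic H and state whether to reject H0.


Step 1: Combine all N = 13 observations and assign midranks.
sorted (value, group, rank): (9,G2,1.5), (9,G3,1.5), (13,G1,3), (14,G2,4.5), (14,G3,4.5), (15,G1,6.5), (15,G3,6.5), (19,G1,8), (20,G1,9), (22,G3,10), (25,G1,11.5), (25,G2,11.5), (28,G3,13)
Step 2: Sum ranks within each group.
R_1 = 38 (n_1 = 5)
R_2 = 17.5 (n_2 = 3)
R_3 = 35.5 (n_3 = 5)
Step 3: H = 12/(N(N+1)) * sum(R_i^2/n_i) - 3(N+1)
     = 12/(13*14) * (38^2/5 + 17.5^2/3 + 35.5^2/5) - 3*14
     = 0.065934 * 642.933 - 42
     = 0.391209.
Step 4: Ties present; correction factor C = 1 - 24/(13^3 - 13) = 0.989011. Corrected H = 0.391209 / 0.989011 = 0.395556.
Step 5: Under H0, H ~ chi^2(2); p-value = 0.820552.
Step 6: alpha = 0.1. fail to reject H0.

H = 0.3956, df = 2, p = 0.820552, fail to reject H0.
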